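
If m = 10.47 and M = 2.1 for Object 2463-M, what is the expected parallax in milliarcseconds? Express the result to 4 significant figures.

m − M = 10.47 − 2.1 = 8.37.
d = 10^((m−M)/5 + 1) = 10^2.674 = 472.06 pc.
p = 1/d = 1/472.06 = 0.0021184 arcsec = 2.1184 mas.

2.118 mas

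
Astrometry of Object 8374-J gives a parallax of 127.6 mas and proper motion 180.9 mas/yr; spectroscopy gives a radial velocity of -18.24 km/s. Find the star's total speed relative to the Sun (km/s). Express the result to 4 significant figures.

d = 1/p = 1/0.1276″ = 7.837 pc.
μ = 180.9 mas/yr = 0.1809 ″/yr.
v_t = 4.740 μ d = 4.740 × 0.1809 × 7.837 = 6.72 km/s.
v = √(v_r² + v_t²) = √((-18.24)² + 6.72²) = √377.856 = 19.439 km/s.

19.44 km/s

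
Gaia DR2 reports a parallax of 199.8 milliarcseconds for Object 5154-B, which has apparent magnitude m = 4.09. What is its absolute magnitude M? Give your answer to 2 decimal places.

M = 5.59

d = 1/p = 1/0.1998″ = 5.005 pc.
m − M = 5 log₁₀(5.005) − 5 = 3.4970 − 5 = -1.5030.
M = m − (m − M) = 4.09 − (-1.5030) = 5.59.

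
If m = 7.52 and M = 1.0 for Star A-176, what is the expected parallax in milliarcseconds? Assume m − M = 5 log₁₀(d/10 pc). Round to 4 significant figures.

m − M = 7.52 − 1.0 = 6.52.
d = 10^((m−M)/5 + 1) = 10^2.304 = 201.37 pc.
p = 1/d = 1/201.37 = 0.004966 arcsec = 4.966 mas.

4.966 mas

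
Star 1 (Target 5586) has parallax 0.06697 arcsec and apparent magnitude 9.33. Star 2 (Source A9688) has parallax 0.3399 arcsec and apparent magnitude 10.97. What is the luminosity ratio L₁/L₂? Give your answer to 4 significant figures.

d₁ = 1/p₁ = 1/0.06697″ = 14.932 pc; d₂ = 1/p₂ = 1/0.3399″ = 2.942 pc.
M₁ = m₁ − 5 log₁₀ d₁ + 5 = 9.33 − 5.8706 + 5 = 8.4594.
M₂ = 10.97 − 2.3432 + 5 = 13.6268.
L₁/L₂ = 10^(0.4(M₂ − M₁)) = 10^(0.4 × 5.1674) = 10^2.06696 = 116.67.

L₁/L₂ = 116.7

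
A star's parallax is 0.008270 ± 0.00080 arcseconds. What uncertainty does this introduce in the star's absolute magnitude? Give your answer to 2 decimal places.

σ_M = 0.21 mag

M = m − 5 log₁₀ d + 5 = m + 5 log₁₀ p + 5, so ∂M/∂p = 5/(p ln 10).
σ_M = (5/ln 10) · (σ_p/p) = 2.1715 × 0.00080/0.008270 = 2.1715 × 0.096735 = 0.21006.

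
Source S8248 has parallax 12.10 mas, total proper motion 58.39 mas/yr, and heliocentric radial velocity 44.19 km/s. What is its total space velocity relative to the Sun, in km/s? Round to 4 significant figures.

d = 1/p = 1/0.01210″ = 82.645 pc.
μ = 58.39 mas/yr = 0.05839 ″/yr.
v_t = 4.740 μ d = 4.740 × 0.05839 × 82.645 = 22.874 km/s.
v = √(v_r² + v_t²) = √(44.19² + 22.874²) = √2475.98 = 49.759 km/s.

49.76 km/s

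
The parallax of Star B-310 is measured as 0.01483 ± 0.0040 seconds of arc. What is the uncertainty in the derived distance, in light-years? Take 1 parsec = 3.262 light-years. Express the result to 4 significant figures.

59.33 ly

d = 1/p, so σ_d = σ_p / p².
σ_d = 0.00400 / (0.01483)² = 0.00400 / 0.00021993 = 18.188 pc = 18.188 × 3.262 ly = 59.329 ly.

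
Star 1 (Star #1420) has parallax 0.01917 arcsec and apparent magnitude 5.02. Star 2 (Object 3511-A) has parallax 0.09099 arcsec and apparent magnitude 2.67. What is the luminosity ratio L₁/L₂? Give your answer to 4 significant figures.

L₁/L₂ = 2.587

d₁ = 1/p₁ = 1/0.01917″ = 52.165 pc; d₂ = 1/p₂ = 1/0.09099″ = 10.99 pc.
M₁ = m₁ − 5 log₁₀ d₁ + 5 = 5.02 − 8.5869 + 5 = 1.4331.
M₂ = 2.67 − 5.2050 + 5 = 2.4650.
L₁/L₂ = 10^(0.4(M₂ − M₁)) = 10^(0.4 × 1.0319) = 10^0.41276 = 2.5868.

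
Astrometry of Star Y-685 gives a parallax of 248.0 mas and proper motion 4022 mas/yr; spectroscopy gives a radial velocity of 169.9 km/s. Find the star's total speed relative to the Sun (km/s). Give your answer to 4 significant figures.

d = 1/p = 1/0.2480″ = 4.0323 pc.
μ = 4022 mas/yr = 4.022 ″/yr.
v_t = 4.740 μ d = 4.740 × 4.022 × 4.0323 = 76.873 km/s.
v = √(v_r² + v_t²) = √(169.9² + 76.873²) = √34775.5 = 186.48 km/s.

186.5 km/s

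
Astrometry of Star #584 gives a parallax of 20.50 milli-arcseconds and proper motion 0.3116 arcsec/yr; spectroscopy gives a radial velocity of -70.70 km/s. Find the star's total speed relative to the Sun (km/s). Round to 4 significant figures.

d = 1/p = 1/0.02050″ = 48.78 pc.
v_t = 4.740 μ d = 4.740 × 0.3116 × 48.78 = 72.047 km/s.
v = √(v_r² + v_t²) = √((-70.70)² + 72.047²) = √10189.3 = 100.94 km/s.

100.9 km/s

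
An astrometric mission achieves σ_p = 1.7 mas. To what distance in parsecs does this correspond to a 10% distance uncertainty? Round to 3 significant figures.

σ_d/d = σ_p/p, so the condition is σ_p/p ≤ 0.10, i.e. p ≥ σ_p/0.10.
p_min = 1.7/0.10 = 17 mas = 0.017 arcsec.
d_max = 1/p_min = 1/0.017 = 58.824 pc.

58.8 pc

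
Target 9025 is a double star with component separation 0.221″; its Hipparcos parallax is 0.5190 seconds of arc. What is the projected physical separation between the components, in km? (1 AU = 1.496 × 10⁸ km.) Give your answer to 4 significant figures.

d = 1/p = 1/0.5190″ = 1.9268 pc.
At distance d (pc), an angle of θ arcsec spans θ·d AU: s = 0.221 × 1.9268 = 0.42582 AU.
= 0.42582 × 1.496 × 10⁸ km = 6.3703 × 10^7 km.

6.370 × 10^7 km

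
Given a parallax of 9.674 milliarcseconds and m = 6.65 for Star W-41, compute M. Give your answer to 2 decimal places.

M = 1.58

d = 1/p = 1/0.009674″ = 103.37 pc.
m − M = 5 log₁₀(103.37) − 5 = 10.0720 − 5 = 5.0720.
M = m − (m − M) = 6.65 − 5.0720 = 1.58.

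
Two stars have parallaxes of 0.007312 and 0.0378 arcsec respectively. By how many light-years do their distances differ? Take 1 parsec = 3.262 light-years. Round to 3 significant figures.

d_A = 1/0.007312″ = 136.76 pc; d_B = 1/0.03780″ = 26.455 pc.
|d_B − d_A| = |26.455 − 136.76| = 110.31 pc = 110.31 × 3.262 ly = 359.83 ly.

360 ly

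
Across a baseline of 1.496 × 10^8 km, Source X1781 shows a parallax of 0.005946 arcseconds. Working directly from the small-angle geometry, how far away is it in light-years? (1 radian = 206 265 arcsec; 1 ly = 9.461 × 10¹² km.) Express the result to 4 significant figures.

θ = 0.005946″ = 0.005946/206265 = 2.8827 × 10^-8 rad.
d = B/θ = (1.496 × 10^8) / (2.8827 × 10^-8) = 5.1896 × 10^15 km = (5.1896 × 10^15) / (9.461 × 10^12) ly = 548.53 ly.

548.5 ly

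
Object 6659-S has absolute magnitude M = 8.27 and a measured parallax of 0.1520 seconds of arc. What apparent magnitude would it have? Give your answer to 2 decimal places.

m = 7.36

d = 1/p = 1/0.1520″ = 6.5789 pc.
m − M = 5 log₁₀ d − 5 = 5 log₁₀(6.5789) − 5 = 4.0908 − 5 = -0.9092.
m = M + (m − M) = 8.27 + (-0.9092) = 7.36.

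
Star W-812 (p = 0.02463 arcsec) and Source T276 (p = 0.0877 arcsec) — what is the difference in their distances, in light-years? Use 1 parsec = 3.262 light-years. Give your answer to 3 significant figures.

d_A = 1/0.02463″ = 40.601 pc; d_B = 1/0.08770″ = 11.403 pc.
|d_B − d_A| = |11.403 − 40.601| = 29.198 pc = 29.198 × 3.262 ly = 95.244 ly.

95.2 ly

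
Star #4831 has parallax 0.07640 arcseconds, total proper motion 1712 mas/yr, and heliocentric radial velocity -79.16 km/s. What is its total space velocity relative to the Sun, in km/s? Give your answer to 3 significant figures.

d = 1/p = 1/0.07640″ = 13.089 pc.
μ = 1712 mas/yr = 1.712 ″/yr.
v_t = 4.740 μ d = 4.740 × 1.712 × 13.089 = 106.22 km/s.
v = √(v_r² + v_t²) = √((-79.16)² + 106.22²) = √17549 = 132.47 km/s.

132 km/s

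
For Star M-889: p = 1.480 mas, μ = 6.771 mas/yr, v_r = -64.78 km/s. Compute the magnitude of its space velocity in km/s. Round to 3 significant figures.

d = 1/p = 1/0.001480″ = 675.68 pc.
μ = 6.771 mas/yr = 0.006771 ″/yr.
v_t = 4.740 μ d = 4.740 × 0.006771 × 675.68 = 21.686 km/s.
v = √(v_r² + v_t²) = √((-64.78)² + 21.686²) = √4666.73 = 68.313 km/s.

68.3 km/s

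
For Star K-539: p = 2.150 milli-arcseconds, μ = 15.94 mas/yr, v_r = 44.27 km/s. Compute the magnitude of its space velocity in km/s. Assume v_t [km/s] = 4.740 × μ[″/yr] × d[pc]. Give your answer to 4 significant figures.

d = 1/p = 1/0.002150″ = 465.12 pc.
μ = 15.94 mas/yr = 0.01594 ″/yr.
v_t = 4.740 μ d = 4.740 × 0.01594 × 465.12 = 35.142 km/s.
v = √(v_r² + v_t²) = √(44.27² + 35.142²) = √3194.79 = 56.522 km/s.

56.52 km/s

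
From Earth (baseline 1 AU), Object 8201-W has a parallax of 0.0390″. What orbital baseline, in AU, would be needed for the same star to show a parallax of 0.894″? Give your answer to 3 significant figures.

22.9 AU

Parallax scales linearly with baseline: p ∝ B, so B = p_target / p_Earth × 1 AU.
B = 0.894 / 0.0390 = 22.923 AU.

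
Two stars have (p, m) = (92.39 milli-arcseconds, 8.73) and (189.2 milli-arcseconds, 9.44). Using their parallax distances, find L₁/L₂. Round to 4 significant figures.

L₁/L₂ = 8.065

d₁ = 1/p₁ = 1/0.09239″ = 10.824 pc; d₂ = 1/p₂ = 1/0.1892″ = 5.2854 pc.
M₁ = m₁ − 5 log₁₀ d₁ + 5 = 8.73 − 5.1719 + 5 = 8.5581.
M₂ = 9.44 − 3.6154 + 5 = 10.8246.
L₁/L₂ = 10^(0.4(M₂ − M₁)) = 10^(0.4 × 2.2665) = 10^0.90660 = 8.0649.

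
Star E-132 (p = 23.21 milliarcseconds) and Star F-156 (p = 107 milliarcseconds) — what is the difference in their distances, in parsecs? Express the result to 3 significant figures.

33.7 pc

d_A = 1/0.02321″ = 43.085 pc; d_B = 1/0.1070″ = 9.3458 pc.
|d_B − d_A| = |9.3458 − 43.085| = 33.739 pc.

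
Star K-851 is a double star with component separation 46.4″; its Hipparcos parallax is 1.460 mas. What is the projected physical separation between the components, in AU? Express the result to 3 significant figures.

d = 1/p = 1/0.001460″ = 684.93 pc.
At distance d (pc), an angle of θ arcsec spans θ·d AU: s = 46.4 × 684.93 = 31781 AU.

31800 AU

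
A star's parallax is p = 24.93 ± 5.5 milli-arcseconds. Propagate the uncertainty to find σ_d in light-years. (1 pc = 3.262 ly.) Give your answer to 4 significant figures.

d = 1/p, so σ_d = σ_p / p².
σ_d = 0.00550 / (0.02493)² = 0.00550 / 0.0006215 = 8.8496 pc = 8.8496 × 3.262 ly = 28.867 ly.

28.87 ly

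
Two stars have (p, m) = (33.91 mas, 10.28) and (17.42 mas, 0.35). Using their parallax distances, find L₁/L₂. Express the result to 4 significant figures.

d₁ = 1/p₁ = 1/0.03391″ = 29.49 pc; d₂ = 1/p₂ = 1/0.01742″ = 57.405 pc.
M₁ = m₁ − 5 log₁₀ d₁ + 5 = 10.28 − 7.3484 + 5 = 7.9316.
M₂ = 0.35 − 8.7947 + 5 = -3.4447.
L₁/L₂ = 10^(0.4(M₂ − M₁)) = 10^(0.4 × (-11.3763)) = 10^(-4.55052) = 0.00002815.

L₁/L₂ = 2.815 × 10^-5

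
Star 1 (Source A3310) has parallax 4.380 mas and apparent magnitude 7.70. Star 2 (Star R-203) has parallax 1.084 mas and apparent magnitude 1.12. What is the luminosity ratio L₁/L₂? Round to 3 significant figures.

d₁ = 1/p₁ = 1/0.004380″ = 228.31 pc; d₂ = 1/p₂ = 1/0.001084″ = 922.51 pc.
M₁ = m₁ − 5 log₁₀ d₁ + 5 = 7.70 − 11.7926 + 5 = 0.9074.
M₂ = 1.12 − 14.8249 + 5 = -8.7049.
L₁/L₂ = 10^(0.4(M₂ − M₁)) = 10^(0.4 × (-9.6123)) = 10^(-3.84492) = 0.00014292.

L₁/L₂ = 0.000143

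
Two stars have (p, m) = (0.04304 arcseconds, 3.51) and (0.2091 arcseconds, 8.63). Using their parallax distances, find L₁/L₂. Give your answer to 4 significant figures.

d₁ = 1/p₁ = 1/0.04304″ = 23.234 pc; d₂ = 1/p₂ = 1/0.2091″ = 4.7824 pc.
M₁ = m₁ − 5 log₁₀ d₁ + 5 = 3.51 − 6.8306 + 5 = 1.6794.
M₂ = 8.63 − 3.3982 + 5 = 10.2318.
L₁/L₂ = 10^(0.4(M₂ − M₁)) = 10^(0.4 × 8.5524) = 10^3.42096 = 2636.1.

L₁/L₂ = 2636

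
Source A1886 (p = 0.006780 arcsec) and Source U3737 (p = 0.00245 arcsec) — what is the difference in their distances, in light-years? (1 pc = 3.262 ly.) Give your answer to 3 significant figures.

850 ly

d_A = 1/0.006780″ = 147.49 pc; d_B = 1/0.002450″ = 408.16 pc.
|d_B − d_A| = |408.16 − 147.49| = 260.67 pc = 260.67 × 3.262 ly = 850.31 ly.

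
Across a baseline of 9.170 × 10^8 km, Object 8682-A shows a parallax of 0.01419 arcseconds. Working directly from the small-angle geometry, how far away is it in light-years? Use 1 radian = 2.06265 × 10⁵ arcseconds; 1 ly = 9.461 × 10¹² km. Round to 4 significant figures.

1409 ly

θ = 0.01419″ = 0.01419/206265 = 6.8795 × 10^-8 rad.
d = B/θ = (9.170 × 10^8) / (6.8795 × 10^-8) = 1.3329 × 10^16 km = (1.3329 × 10^16) / (9.461 × 10^12) ly = 1408.8 ly.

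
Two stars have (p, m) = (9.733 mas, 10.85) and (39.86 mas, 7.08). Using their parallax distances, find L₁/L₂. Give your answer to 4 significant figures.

L₁/L₂ = 0.5207

d₁ = 1/p₁ = 1/0.009733″ = 102.74 pc; d₂ = 1/p₂ = 1/0.03986″ = 25.088 pc.
M₁ = m₁ − 5 log₁₀ d₁ + 5 = 10.85 − 10.0587 + 5 = 5.7913.
M₂ = 7.08 − 6.9973 + 5 = 5.0827.
L₁/L₂ = 10^(0.4(M₂ − M₁)) = 10^(0.4 × (-0.7086)) = 10^(-0.28344) = 0.52067.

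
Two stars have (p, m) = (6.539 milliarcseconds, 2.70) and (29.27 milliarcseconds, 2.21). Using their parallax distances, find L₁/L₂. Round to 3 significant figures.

d₁ = 1/p₁ = 1/0.006539″ = 152.93 pc; d₂ = 1/p₂ = 1/0.02927″ = 34.165 pc.
M₁ = m₁ − 5 log₁₀ d₁ + 5 = 2.70 − 10.9225 + 5 = -3.2225.
M₂ = 2.21 − 7.6679 + 5 = -0.4579.
L₁/L₂ = 10^(0.4(M₂ − M₁)) = 10^(0.4 × 2.7646) = 10^1.10584 = 12.76.

L₁/L₂ = 12.8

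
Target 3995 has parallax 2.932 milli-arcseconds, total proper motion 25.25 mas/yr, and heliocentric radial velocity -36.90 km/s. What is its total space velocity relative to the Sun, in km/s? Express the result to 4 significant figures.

d = 1/p = 1/0.002932″ = 341.06 pc.
μ = 25.25 mas/yr = 0.02525 ″/yr.
v_t = 4.740 μ d = 4.740 × 0.02525 × 341.06 = 40.82 km/s.
v = √(v_r² + v_t²) = √((-36.90)² + 40.82²) = √3027.88 = 55.026 km/s.

55.03 km/s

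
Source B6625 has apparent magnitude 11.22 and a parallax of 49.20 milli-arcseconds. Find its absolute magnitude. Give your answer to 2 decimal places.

d = 1/p = 1/0.04920″ = 20.325 pc.
m − M = 5 log₁₀(20.325) − 5 = 6.5402 − 5 = 1.5402.
M = m − (m − M) = 11.22 − 1.5402 = 9.68.

M = 9.68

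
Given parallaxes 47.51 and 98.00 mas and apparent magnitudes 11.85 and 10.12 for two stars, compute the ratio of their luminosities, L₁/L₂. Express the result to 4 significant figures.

L₁/L₂ = 0.8647

d₁ = 1/p₁ = 1/0.04751″ = 21.048 pc; d₂ = 1/p₂ = 1/0.09800″ = 10.204 pc.
M₁ = m₁ − 5 log₁₀ d₁ + 5 = 11.85 − 6.6161 + 5 = 10.2339.
M₂ = 10.12 − 5.0439 + 5 = 10.0761.
L₁/L₂ = 10^(0.4(M₂ − M₁)) = 10^(0.4 × (-0.1578)) = 10^(-0.06312) = 0.86473.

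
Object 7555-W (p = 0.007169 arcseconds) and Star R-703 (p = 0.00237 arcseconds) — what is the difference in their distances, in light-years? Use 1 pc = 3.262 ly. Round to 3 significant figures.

921 ly

d_A = 1/0.007169″ = 139.49 pc; d_B = 1/0.002370″ = 421.94 pc.
|d_B − d_A| = |421.94 − 139.49| = 282.45 pc = 282.45 × 3.262 ly = 921.35 ly.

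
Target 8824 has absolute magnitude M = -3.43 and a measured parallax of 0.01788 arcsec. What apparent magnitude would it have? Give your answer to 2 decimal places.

m = 0.31

d = 1/p = 1/0.01788″ = 55.928 pc.
m − M = 5 log₁₀ d − 5 = 5 log₁₀(55.928) − 5 = 8.7381 − 5 = 3.7381.
m = M + (m − M) = -3.43 + 3.7381 = 0.31.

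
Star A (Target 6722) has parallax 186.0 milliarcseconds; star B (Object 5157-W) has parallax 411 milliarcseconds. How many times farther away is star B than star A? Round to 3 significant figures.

0.453

Since d = 1/p, d_B/d_A = p_A/p_B.
= 186.0 / 411 = 0.45255.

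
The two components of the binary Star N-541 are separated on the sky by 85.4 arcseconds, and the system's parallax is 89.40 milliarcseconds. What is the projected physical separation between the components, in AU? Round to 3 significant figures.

955 AU

d = 1/p = 1/0.08940″ = 11.186 pc.
At distance d (pc), an angle of θ arcsec spans θ·d AU: s = 85.4 × 11.186 = 955.28 AU.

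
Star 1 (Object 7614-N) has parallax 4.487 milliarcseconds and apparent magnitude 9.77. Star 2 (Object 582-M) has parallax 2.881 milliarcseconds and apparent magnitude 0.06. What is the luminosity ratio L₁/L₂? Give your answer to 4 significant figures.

L₁/L₂ = 5.385 × 10^-5

d₁ = 1/p₁ = 1/0.004487″ = 222.87 pc; d₂ = 1/p₂ = 1/0.002881″ = 347.1 pc.
M₁ = m₁ − 5 log₁₀ d₁ + 5 = 9.77 − 11.7403 + 5 = 3.0297.
M₂ = 0.06 − 12.7023 + 5 = -7.6423.
L₁/L₂ = 10^(0.4(M₂ − M₁)) = 10^(0.4 × (-10.6720)) = 10^(-4.26880) = 0.000053852.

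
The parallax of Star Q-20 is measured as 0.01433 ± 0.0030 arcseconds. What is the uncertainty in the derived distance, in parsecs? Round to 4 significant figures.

14.61 pc

d = 1/p, so σ_d = σ_p / p².
σ_d = 0.00300 / (0.01433)² = 0.00300 / 0.00020535 = 14.609 pc.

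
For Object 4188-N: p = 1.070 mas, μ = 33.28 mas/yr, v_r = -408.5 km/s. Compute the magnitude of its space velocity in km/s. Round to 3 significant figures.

434 km/s

d = 1/p = 1/0.001070″ = 934.58 pc.
μ = 33.28 mas/yr = 0.03328 ″/yr.
v_t = 4.740 μ d = 4.740 × 0.03328 × 934.58 = 147.43 km/s.
v = √(v_r² + v_t²) = √((-408.5)² + 147.43²) = √188608 = 434.29 km/s.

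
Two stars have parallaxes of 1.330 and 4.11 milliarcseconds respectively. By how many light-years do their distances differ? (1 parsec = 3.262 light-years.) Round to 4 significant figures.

d_A = 1/0.001330″ = 751.88 pc; d_B = 1/0.004110″ = 243.31 pc.
|d_B − d_A| = |243.31 − 751.88| = 508.57 pc = 508.57 × 3.262 ly = 1659 ly.

1659 ly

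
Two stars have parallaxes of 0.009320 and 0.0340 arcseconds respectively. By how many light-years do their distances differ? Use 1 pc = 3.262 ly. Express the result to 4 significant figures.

d_A = 1/0.009320″ = 107.3 pc; d_B = 1/0.03400″ = 29.412 pc.
|d_B − d_A| = |29.412 − 107.3| = 77.888 pc = 77.888 × 3.262 ly = 254.07 ly.

254.1 ly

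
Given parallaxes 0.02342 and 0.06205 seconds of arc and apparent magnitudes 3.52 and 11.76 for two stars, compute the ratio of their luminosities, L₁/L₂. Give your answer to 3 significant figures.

L₁/L₂ = 13900

d₁ = 1/p₁ = 1/0.02342″ = 42.699 pc; d₂ = 1/p₂ = 1/0.06205″ = 16.116 pc.
M₁ = m₁ − 5 log₁₀ d₁ + 5 = 3.52 − 8.1521 + 5 = 0.3679.
M₂ = 11.76 − 6.0363 + 5 = 10.7237.
L₁/L₂ = 10^(0.4(M₂ − M₁)) = 10^(0.4 × 10.3558) = 10^4.14232 = 13878.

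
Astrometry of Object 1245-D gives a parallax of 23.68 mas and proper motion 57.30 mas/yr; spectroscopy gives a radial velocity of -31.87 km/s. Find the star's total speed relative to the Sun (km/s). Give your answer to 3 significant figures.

d = 1/p = 1/0.02368″ = 42.23 pc.
μ = 57.30 mas/yr = 0.05730 ″/yr.
v_t = 4.740 μ d = 4.740 × 0.05730 × 42.23 = 11.47 km/s.
v = √(v_r² + v_t²) = √((-31.87)² + 11.47²) = √1147.26 = 33.871 km/s.

33.9 km/s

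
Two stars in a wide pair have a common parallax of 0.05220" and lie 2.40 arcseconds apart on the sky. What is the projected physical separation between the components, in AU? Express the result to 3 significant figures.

d = 1/p = 1/0.05220″ = 19.157 pc.
At distance d (pc), an angle of θ arcsec spans θ·d AU: s = 2.40 × 19.157 = 45.977 AU.

46.0 AU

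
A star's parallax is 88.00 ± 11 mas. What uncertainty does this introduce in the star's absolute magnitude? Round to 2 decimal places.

σ_M = 0.27 mag

M = m − 5 log₁₀ d + 5 = m + 5 log₁₀ p + 5, so ∂M/∂p = 5/(p ln 10).
σ_M = (5/ln 10) · (σ_p/p) = 2.1715 × 11/88.00 = 2.1715 × 0.125 = 0.27144.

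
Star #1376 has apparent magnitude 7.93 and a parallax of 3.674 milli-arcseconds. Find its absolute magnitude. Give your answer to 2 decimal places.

d = 1/p = 1/0.003674″ = 272.18 pc.
m − M = 5 log₁₀(272.18) − 5 = 12.1743 − 5 = 7.1743.
M = m − (m − M) = 7.93 − 7.1743 = 0.76.

M = 0.76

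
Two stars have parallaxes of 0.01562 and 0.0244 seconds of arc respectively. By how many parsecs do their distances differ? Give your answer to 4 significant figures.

23.04 pc

d_A = 1/0.01562″ = 64.02 pc; d_B = 1/0.02440″ = 40.984 pc.
|d_B − d_A| = |40.984 − 64.02| = 23.036 pc.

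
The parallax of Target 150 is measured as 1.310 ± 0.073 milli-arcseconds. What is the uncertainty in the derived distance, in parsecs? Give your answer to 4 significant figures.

d = 1/p, so σ_d = σ_p / p².
σ_d = 0.0000730 / (0.001310)² = 0.0000730 / 0.0000017161 = 42.538 pc.

42.54 pc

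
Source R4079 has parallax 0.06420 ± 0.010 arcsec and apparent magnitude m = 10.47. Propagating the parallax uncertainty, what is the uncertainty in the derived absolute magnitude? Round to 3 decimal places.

M = m − 5 log₁₀ d + 5 = m + 5 log₁₀ p + 5, so ∂M/∂p = 5/(p ln 10).
σ_M = (5/ln 10) · (σ_p/p) = 2.1715 × 0.010/0.06420 = 2.1715 × 0.15576 = 0.33823.

σ_M = 0.338 mag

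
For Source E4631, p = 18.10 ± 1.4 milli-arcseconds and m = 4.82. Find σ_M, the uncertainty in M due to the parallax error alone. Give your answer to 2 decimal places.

σ_M = 0.17 mag

M = m − 5 log₁₀ d + 5 = m + 5 log₁₀ p + 5, so ∂M/∂p = 5/(p ln 10).
σ_M = (5/ln 10) · (σ_p/p) = 2.1715 × 1.4/18.10 = 2.1715 × 0.077348 = 0.16796.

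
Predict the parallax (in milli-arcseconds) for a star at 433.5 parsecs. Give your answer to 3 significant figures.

p = 1/d = 1/433.5 = 0.0023068 arcsec.
= 0.0023068 × 1000 = 2.3068 mas.

2.31 mas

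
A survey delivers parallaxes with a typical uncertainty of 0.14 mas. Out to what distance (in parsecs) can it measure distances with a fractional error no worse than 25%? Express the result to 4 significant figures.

σ_d/d = σ_p/p, so the condition is σ_p/p ≤ 0.25, i.e. p ≥ σ_p/0.25.
p_min = 0.14/0.25 = 0.56 mas = 0.00056 arcsec.
d_max = 1/p_min = 1/0.00056 = 1785.7 pc.

1786 pc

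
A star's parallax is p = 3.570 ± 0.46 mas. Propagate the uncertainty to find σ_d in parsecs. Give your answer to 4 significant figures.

d = 1/p, so σ_d = σ_p / p².
σ_d = 0.000460 / (0.003570)² = 0.000460 / 0.000012745 = 36.093 pc.

36.09 pc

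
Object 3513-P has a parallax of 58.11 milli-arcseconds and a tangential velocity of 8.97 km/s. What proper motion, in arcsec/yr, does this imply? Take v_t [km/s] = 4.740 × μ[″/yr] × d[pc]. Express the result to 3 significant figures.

d = 1/p = 1/0.05811″ = 17.209 pc.
μ = v_t / (4.74 d) = 8.97 / (4.74 × 17.209) = 8.97 / 81.571 = 0.10997 ″/yr.

0.110 arcsec/yr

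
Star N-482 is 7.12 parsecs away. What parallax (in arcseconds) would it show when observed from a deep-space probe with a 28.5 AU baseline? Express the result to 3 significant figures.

4.00 arcsec

p (arcsec) = B (AU) / d (pc).
p = 28.5 / 7.12 = 4.0028 arcsec.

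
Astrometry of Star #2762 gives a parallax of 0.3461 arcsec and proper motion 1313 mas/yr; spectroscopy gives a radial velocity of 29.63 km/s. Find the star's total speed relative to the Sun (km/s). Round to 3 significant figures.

d = 1/p = 1/0.3461″ = 2.8893 pc.
μ = 1313 mas/yr = 1.313 ″/yr.
v_t = 4.740 μ d = 4.740 × 1.313 × 2.8893 = 17.982 km/s.
v = √(v_r² + v_t²) = √(29.63² + 17.982²) = √1201.29 = 34.66 km/s.

34.7 km/s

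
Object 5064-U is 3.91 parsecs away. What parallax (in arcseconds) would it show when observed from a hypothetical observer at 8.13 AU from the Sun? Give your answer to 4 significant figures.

2.079 arcsec

p (arcsec) = B (AU) / d (pc).
p = 8.13 / 3.91 = 2.0793 arcsec.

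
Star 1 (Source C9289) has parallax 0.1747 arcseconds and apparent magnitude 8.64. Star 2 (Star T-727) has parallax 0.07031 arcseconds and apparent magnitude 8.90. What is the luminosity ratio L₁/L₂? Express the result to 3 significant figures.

L₁/L₂ = 0.206

d₁ = 1/p₁ = 1/0.1747″ = 5.7241 pc; d₂ = 1/p₂ = 1/0.07031″ = 14.223 pc.
M₁ = m₁ − 5 log₁₀ d₁ + 5 = 8.64 − 3.7885 + 5 = 9.8515.
M₂ = 8.90 − 5.7650 + 5 = 8.1350.
L₁/L₂ = 10^(0.4(M₂ − M₁)) = 10^(0.4 × (-1.7165)) = 10^(-0.68660) = 0.20578.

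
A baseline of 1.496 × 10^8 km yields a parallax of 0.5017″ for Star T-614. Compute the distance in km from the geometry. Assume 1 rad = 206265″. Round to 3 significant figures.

θ = 0.5017″ = 0.5017/206265 = 2.4323 × 10^-6 rad.
d = B/θ = (1.496 × 10^8) / (2.4323 × 10^-6) = 6.1506 × 10^13 km.

6.15 × 10^13 km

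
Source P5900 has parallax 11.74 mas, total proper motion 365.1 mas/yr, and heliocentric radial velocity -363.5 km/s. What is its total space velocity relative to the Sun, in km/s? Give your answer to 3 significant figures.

392 km/s

d = 1/p = 1/0.01174″ = 85.179 pc.
μ = 365.1 mas/yr = 0.3651 ″/yr.
v_t = 4.740 μ d = 4.740 × 0.3651 × 85.179 = 147.41 km/s.
v = √(v_r² + v_t²) = √((-363.5)² + 147.41²) = √153862 = 392.25 km/s.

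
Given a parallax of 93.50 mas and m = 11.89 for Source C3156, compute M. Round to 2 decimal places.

d = 1/p = 1/0.09350″ = 10.695 pc.
m − M = 5 log₁₀(10.695) − 5 = 5.1459 − 5 = 0.1459.
M = m − (m − M) = 11.89 − 0.1459 = 11.74.

M = 11.74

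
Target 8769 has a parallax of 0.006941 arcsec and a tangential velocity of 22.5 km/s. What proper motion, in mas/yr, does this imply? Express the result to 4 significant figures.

d = 1/p = 1/0.006941″ = 144.07 pc.
μ = v_t / (4.74 d) = 22.5 / (4.74 × 144.07) = 22.5 / 682.89 = 0.032948 ″/yr = 32.948 mas/yr.

32.95 mas/yr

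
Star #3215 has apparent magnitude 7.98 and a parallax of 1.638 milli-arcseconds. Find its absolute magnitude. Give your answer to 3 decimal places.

M = -0.948

d = 1/p = 1/0.001638″ = 610.5 pc.
m − M = 5 log₁₀(610.5) − 5 = 13.9284 − 5 = 8.9284.
M = m − (m − M) = 7.98 − 8.9284 = -0.948.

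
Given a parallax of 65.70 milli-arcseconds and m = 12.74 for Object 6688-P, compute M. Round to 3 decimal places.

M = 11.828

d = 1/p = 1/0.06570″ = 15.221 pc.
m − M = 5 log₁₀(15.221) − 5 = 5.9122 − 5 = 0.9122.
M = m − (m − M) = 12.74 − 0.9122 = 11.828.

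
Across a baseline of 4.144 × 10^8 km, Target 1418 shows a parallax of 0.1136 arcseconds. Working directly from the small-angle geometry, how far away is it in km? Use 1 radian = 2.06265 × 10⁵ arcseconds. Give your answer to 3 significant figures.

θ = 0.1136″ = 0.1136/206265 = 5.5075 × 10^-7 rad.
d = B/θ = (4.144 × 10^8) / (5.5075 × 10^-7) = 7.5243 × 10^14 km.

7.52 × 10^14 km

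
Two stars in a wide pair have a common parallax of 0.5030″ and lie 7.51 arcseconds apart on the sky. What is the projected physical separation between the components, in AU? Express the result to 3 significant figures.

d = 1/p = 1/0.5030″ = 1.9881 pc.
At distance d (pc), an angle of θ arcsec spans θ·d AU: s = 7.51 × 1.9881 = 14.931 AU.

14.9 AU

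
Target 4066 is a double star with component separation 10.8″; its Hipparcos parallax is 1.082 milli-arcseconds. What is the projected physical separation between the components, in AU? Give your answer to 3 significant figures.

d = 1/p = 1/0.001082″ = 924.21 pc.
At distance d (pc), an angle of θ arcsec spans θ·d AU: s = 10.8 × 924.21 = 9981.5 AU.

9980 AU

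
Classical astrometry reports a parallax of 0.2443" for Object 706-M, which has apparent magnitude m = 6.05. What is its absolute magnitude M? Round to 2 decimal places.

M = 7.99

d = 1/p = 1/0.2443″ = 4.0933 pc.
m − M = 5 log₁₀(4.0933) − 5 = 3.0604 − 5 = -1.9396.
M = m − (m − M) = 6.05 − (-1.9396) = 7.99.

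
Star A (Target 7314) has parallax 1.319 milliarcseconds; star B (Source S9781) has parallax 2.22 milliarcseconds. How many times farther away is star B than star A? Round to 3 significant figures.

Since d = 1/p, d_B/d_A = p_A/p_B.
= 1.319 / 2.22 = 0.59414.

0.594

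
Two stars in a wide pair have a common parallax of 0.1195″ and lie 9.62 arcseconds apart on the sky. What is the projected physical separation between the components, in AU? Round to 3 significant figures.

80.5 AU

d = 1/p = 1/0.1195″ = 8.3682 pc.
At distance d (pc), an angle of θ arcsec spans θ·d AU: s = 9.62 × 8.3682 = 80.502 AU.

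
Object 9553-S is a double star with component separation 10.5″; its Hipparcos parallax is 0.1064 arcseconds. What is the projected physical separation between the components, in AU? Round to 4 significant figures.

98.68 AU

d = 1/p = 1/0.1064″ = 9.3985 pc.
At distance d (pc), an angle of θ arcsec spans θ·d AU: s = 10.5 × 9.3985 = 98.684 AU.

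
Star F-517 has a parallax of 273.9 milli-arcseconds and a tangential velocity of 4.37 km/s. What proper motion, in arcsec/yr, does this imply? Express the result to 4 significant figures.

d = 1/p = 1/0.2739″ = 3.651 pc.
μ = v_t / (4.74 d) = 4.37 / (4.74 × 3.651) = 4.37 / 17.306 = 0.25251 ″/yr.

0.2525 arcsec/yr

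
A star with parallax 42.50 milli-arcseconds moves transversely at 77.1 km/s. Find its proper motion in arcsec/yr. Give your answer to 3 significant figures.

0.691 arcsec/yr

d = 1/p = 1/0.04250″ = 23.529 pc.
μ = v_t / (4.74 d) = 77.1 / (4.74 × 23.529) = 77.1 / 111.53 = 0.69129 ″/yr.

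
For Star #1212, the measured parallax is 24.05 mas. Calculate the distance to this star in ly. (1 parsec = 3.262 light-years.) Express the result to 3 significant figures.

136 ly

p = 24.05 mas = 0.02405 arcsec.
d = 1/p = 1/0.02405 = 41.58 pc.
In light-years: 41.58 × 3.262 = 135.63 ly.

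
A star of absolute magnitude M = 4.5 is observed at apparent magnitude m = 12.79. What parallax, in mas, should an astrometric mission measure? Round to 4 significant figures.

m − M = 12.79 − 4.5 = 8.29.
d = 10^((m−M)/5 + 1) = 10^2.658 = 454.99 pc.
p = 1/d = 1/454.99 = 0.0021979 arcsec = 2.1979 mas.

2.198 mas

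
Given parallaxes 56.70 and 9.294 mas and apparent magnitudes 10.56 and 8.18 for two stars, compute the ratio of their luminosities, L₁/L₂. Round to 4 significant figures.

d₁ = 1/p₁ = 1/0.05670″ = 17.637 pc; d₂ = 1/p₂ = 1/0.009294″ = 107.6 pc.
M₁ = m₁ − 5 log₁₀ d₁ + 5 = 10.56 − 6.2321 + 5 = 9.3279.
M₂ = 8.18 − 10.1591 + 5 = 3.0209.
L₁/L₂ = 10^(0.4(M₂ − M₁)) = 10^(0.4 × (-6.3070)) = 10^(-2.52280) = 0.0030005.

L₁/L₂ = 0.003001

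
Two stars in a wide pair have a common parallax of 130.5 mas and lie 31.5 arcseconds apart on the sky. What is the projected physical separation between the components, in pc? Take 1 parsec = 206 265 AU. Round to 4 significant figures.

d = 1/p = 1/0.1305″ = 7.6628 pc.
At distance d (pc), an angle of θ arcsec spans θ·d AU: s = 31.5 × 7.6628 = 241.38 AU.
= 241.38 / 206265 = 0.0011702 pc.

0.001170 pc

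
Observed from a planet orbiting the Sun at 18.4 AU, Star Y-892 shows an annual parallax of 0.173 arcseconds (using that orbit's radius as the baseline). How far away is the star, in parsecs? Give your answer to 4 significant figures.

With baseline B (in AU) and parallax p (in arcsec), d = B/p parsecs.
d = 18.4 / 0.173 = 106.36 pc.

106.4 pc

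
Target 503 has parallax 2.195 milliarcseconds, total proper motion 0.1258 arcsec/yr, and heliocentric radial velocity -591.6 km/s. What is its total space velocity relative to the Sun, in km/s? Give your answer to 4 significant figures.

651.0 km/s

d = 1/p = 1/0.002195″ = 455.58 pc.
v_t = 4.740 μ d = 4.740 × 0.1258 × 455.58 = 271.66 km/s.
v = √(v_r² + v_t²) = √((-591.6)² + 271.66²) = √423790 = 650.99 km/s.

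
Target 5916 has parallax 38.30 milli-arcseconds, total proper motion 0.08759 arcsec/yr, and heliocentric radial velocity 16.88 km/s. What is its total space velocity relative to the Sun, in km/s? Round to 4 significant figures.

d = 1/p = 1/0.03830″ = 26.11 pc.
v_t = 4.740 μ d = 4.740 × 0.08759 × 26.11 = 10.84 km/s.
v = √(v_r² + v_t²) = √(16.88² + 10.84²) = √402.44 = 20.061 km/s.

20.06 km/s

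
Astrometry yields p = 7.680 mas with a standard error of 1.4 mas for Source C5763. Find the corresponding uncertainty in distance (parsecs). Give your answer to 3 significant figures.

d = 1/p, so σ_d = σ_p / p².
σ_d = 0.00140 / (0.007680)² = 0.00140 / 0.000058982 = 23.736 pc.

23.7 pc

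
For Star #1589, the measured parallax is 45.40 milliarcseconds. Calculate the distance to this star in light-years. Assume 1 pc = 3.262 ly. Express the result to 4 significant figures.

71.85 light years

p = 45.40 milliarcseconds = 0.04540 arcsec.
d = 1/p = 1/0.04540 = 22.026 pc.
In light-years: 22.026 × 3.262 = 71.849 ly.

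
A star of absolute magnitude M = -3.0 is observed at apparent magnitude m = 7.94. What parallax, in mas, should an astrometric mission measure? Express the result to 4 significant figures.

m − M = 7.94 − (-3.0) = 10.94.
d = 10^((m−M)/5 + 1) = 10^3.188 = 1541.7 pc.
p = 1/d = 1/1541.7 = 0.00064863 arcsec = 0.64863 mas.

0.6486 mas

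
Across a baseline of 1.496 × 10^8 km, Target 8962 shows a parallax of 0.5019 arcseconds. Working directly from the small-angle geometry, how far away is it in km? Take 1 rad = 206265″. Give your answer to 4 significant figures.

θ = 0.5019″ = 0.5019/206265 = 2.4333 × 10^-6 rad.
d = B/θ = (1.496 × 10^8) / (2.4333 × 10^-6) = 6.1480 × 10^13 km.

6.148 × 10^13 km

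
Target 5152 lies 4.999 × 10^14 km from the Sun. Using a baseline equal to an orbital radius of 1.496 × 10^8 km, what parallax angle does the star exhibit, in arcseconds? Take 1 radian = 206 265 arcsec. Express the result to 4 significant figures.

0.06173 arcsec

θ ≈ B/d = (1.496 × 10^8) / (4.999 × 10^14) = 2.9926 × 10^-7 rad.
In arcseconds: 2.9926 × 10^-7 × 206265 = 0.061727″.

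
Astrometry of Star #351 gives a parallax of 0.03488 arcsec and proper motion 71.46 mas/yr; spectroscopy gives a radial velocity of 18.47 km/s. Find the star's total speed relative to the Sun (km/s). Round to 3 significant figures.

d = 1/p = 1/0.03488″ = 28.67 pc.
μ = 71.46 mas/yr = 0.07146 ″/yr.
v_t = 4.740 μ d = 4.740 × 0.07146 × 28.67 = 9.7111 km/s.
v = √(v_r² + v_t²) = √(18.47² + 9.7111²) = √435.446 = 20.867 km/s.

20.9 km/s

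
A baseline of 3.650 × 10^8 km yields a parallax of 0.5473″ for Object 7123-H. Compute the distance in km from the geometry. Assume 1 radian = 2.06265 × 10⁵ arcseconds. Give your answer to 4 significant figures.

θ = 0.5473″ = 0.5473/206265 = 2.6534 × 10^-6 rad.
d = B/θ = (3.650 × 10^8) / (2.6534 × 10^-6) = 1.3756 × 10^14 km.

1.376 × 10^14 km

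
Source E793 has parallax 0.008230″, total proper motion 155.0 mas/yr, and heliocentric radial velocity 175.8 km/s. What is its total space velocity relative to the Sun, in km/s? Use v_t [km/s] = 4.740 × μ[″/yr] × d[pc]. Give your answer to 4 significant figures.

d = 1/p = 1/0.008230″ = 121.51 pc.
μ = 155.0 mas/yr = 0.1550 ″/yr.
v_t = 4.740 μ d = 4.740 × 0.1550 × 121.51 = 89.273 km/s.
v = √(v_r² + v_t²) = √(175.8² + 89.273²) = √38875.3 = 197.17 km/s.

197.2 km/s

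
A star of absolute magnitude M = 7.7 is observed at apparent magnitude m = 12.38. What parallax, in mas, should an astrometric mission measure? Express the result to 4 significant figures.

11.59 mas

m − M = 12.38 − 7.7 = 4.68.
d = 10^((m−M)/5 + 1) = 10^1.936 = 86.298 pc.
p = 1/d = 1/86.298 = 0.011588 arcsec = 11.588 mas.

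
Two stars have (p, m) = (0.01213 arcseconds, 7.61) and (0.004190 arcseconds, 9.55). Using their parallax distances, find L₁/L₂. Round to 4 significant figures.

d₁ = 1/p₁ = 1/0.01213″ = 82.44 pc; d₂ = 1/p₂ = 1/0.004190″ = 238.66 pc.
M₁ = m₁ − 5 log₁₀ d₁ + 5 = 7.61 − 9.5807 + 5 = 3.0293.
M₂ = 9.55 − 11.8889 + 5 = 2.6611.
L₁/L₂ = 10^(0.4(M₂ − M₁)) = 10^(0.4 × (-0.3682)) = 10^(-0.14728) = 0.71239.

L₁/L₂ = 0.7124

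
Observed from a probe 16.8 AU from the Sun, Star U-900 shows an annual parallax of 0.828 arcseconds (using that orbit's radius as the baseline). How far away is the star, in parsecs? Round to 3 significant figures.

With baseline B (in AU) and parallax p (in arcsec), d = B/p parsecs.
d = 16.8 / 0.828 = 20.29 pc.

20.3 pc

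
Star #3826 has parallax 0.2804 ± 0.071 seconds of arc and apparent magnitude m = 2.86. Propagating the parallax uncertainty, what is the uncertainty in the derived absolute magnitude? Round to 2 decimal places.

M = m − 5 log₁₀ d + 5 = m + 5 log₁₀ p + 5, so ∂M/∂p = 5/(p ln 10).
σ_M = (5/ln 10) · (σ_p/p) = 2.1715 × 0.071/0.2804 = 2.1715 × 0.25321 = 0.54985.

σ_M = 0.55 mag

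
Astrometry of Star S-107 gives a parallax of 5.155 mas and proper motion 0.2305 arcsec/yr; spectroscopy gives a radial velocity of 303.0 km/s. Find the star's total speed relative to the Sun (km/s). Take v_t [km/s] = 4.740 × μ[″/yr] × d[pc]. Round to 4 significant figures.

d = 1/p = 1/0.005155″ = 193.99 pc.
v_t = 4.740 μ d = 4.740 × 0.2305 × 193.99 = 211.95 km/s.
v = √(v_r² + v_t²) = √(303.0² + 211.95²) = √136732 = 369.77 km/s.

369.8 km/s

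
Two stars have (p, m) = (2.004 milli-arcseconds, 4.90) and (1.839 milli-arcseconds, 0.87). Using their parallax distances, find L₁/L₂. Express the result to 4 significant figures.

d₁ = 1/p₁ = 1/0.002004″ = 499 pc; d₂ = 1/p₂ = 1/0.001839″ = 543.77 pc.
M₁ = m₁ − 5 log₁₀ d₁ + 5 = 4.90 − 13.4905 + 5 = -3.5905.
M₂ = 0.87 − 13.6771 + 5 = -7.8071.
L₁/L₂ = 10^(0.4(M₂ − M₁)) = 10^(0.4 × (-4.2166)) = 10^(-1.68664) = 0.020576.

L₁/L₂ = 0.02058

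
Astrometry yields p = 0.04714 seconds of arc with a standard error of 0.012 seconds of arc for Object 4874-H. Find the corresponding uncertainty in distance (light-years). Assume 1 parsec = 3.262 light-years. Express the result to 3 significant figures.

17.6 ly

d = 1/p, so σ_d = σ_p / p².
σ_d = 0.0120 / (0.04714)² = 0.0120 / 0.0022222 = 5.4001 pc = 5.4001 × 3.262 ly = 17.615 ly.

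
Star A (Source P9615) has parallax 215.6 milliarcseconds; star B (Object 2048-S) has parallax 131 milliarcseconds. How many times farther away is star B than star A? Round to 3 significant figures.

1.65

Since d = 1/p, d_B/d_A = p_A/p_B.
= 215.6 / 131 = 1.6458.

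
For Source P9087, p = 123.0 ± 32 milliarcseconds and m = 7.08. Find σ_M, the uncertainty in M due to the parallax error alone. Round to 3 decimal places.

M = m − 5 log₁₀ d + 5 = m + 5 log₁₀ p + 5, so ∂M/∂p = 5/(p ln 10).
σ_M = (5/ln 10) · (σ_p/p) = 2.1715 × 32/123.0 = 2.1715 × 0.26016 = 0.56494.

σ_M = 0.565 mag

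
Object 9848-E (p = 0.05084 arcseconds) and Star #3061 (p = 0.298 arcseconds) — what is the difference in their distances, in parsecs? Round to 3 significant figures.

16.3 pc

d_A = 1/0.05084″ = 19.67 pc; d_B = 1/0.2980″ = 3.3557 pc.
|d_B − d_A| = |3.3557 − 19.67| = 16.314 pc.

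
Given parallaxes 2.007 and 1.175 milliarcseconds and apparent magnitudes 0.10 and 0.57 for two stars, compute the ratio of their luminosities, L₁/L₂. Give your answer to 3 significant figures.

d₁ = 1/p₁ = 1/0.002007″ = 498.26 pc; d₂ = 1/p₂ = 1/0.001175″ = 851.06 pc.
M₁ = m₁ − 5 log₁₀ d₁ + 5 = 0.10 − 13.4873 + 5 = -8.3873.
M₂ = 0.57 − 14.6498 + 5 = -9.0798.
L₁/L₂ = 10^(0.4(M₂ − M₁)) = 10^(0.4 × (-0.6925)) = 10^(-0.27700) = 0.52845.

L₁/L₂ = 0.528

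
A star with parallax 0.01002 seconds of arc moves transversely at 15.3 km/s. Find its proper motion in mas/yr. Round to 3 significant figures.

32.3 mas/yr

d = 1/p = 1/0.01002″ = 99.8 pc.
μ = v_t / (4.74 d) = 15.3 / (4.74 × 99.8) = 15.3 / 473.05 = 0.032343 ″/yr = 32.343 mas/yr.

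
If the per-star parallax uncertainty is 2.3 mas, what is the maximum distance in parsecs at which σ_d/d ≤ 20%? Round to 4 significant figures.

86.96 pc

σ_d/d = σ_p/p, so the condition is σ_p/p ≤ 0.20, i.e. p ≥ σ_p/0.20.
p_min = 2.3/0.20 = 11.5 mas = 0.0115 arcsec.
d_max = 1/p_min = 1/0.0115 = 86.957 pc.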